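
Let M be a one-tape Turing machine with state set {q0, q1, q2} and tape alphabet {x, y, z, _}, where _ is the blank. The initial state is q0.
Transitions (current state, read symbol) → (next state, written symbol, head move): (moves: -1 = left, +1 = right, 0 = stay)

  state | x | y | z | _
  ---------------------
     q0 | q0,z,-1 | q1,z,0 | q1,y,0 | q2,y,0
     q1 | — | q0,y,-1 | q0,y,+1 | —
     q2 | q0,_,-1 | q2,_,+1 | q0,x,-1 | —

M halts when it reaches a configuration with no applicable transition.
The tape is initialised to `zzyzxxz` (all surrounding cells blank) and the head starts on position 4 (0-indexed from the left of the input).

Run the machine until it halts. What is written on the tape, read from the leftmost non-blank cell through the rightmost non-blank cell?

zzyyyyy

state=q0 head=4 tape=zzyz[x]xz__   (q0,x)→(q0,z,-1)
state=q0 head=3 tape=zzy[z]zxz__   (q0,z)→(q1,y,0)
state=q1 head=3 tape=zzy[y]zxz__   (q1,y)→(q0,y,-1)
state=q0 head=2 tape=zz[y]yzxz__   (q0,y)→(q1,z,0)
state=q1 head=2 tape=zz[z]yzxz__   (q1,z)→(q0,y,+1)
state=q0 head=3 tape=zzy[y]zxz__   (q0,y)→(q1,z,0)
state=q1 head=3 tape=zzy[z]zxz__   (q1,z)→(q0,y,+1)
state=q0 head=4 tape=zzyy[z]xz__   (q0,z)→(q1,y,0)
state=q1 head=4 tape=zzyy[y]xz__   (q1,y)→(q0,y,-1)
state=q0 head=3 tape=zzy[y]yxz__   (q0,y)→(q1,z,0)
state=q1 head=3 tape=zzy[z]yxz__   (q1,z)→(q0,y,+1)
state=q0 head=4 tape=zzyy[y]xz__   (q0,y)→(q1,z,0)
state=q1 head=4 tape=zzyy[z]xz__   (q1,z)→(q0,y,+1)
state=q0 head=5 tape=zzyyy[x]z__   (q0,x)→(q0,z,-1)
state=q0 head=4 tape=zzyy[y]zz__   (q0,y)→(q1,z,0)
state=q1 head=4 tape=zzyy[z]zz__   (q1,z)→(q0,y,+1)
state=q0 head=5 tape=zzyyy[z]z__   (q0,z)→(q1,y,0)
state=q1 head=5 tape=zzyyy[y]z__   (q1,y)→(q0,y,-1)
state=q0 head=4 tape=zzyy[y]yz__   (q0,y)→(q1,z,0)
state=q1 head=4 tape=zzyy[z]yz__   (q1,z)→(q0,y,+1)
state=q0 head=5 tape=zzyyy[y]z__   (q0,y)→(q1,z,0)
state=q1 head=5 tape=zzyyy[z]z__   (q1,z)→(q0,y,+1)
state=q0 head=6 tape=zzyyyy[z]__   (q0,z)→(q1,y,0)
state=q1 head=6 tape=zzyyyy[y]__   (q1,y)→(q0,y,-1)
state=q0 head=5 tape=zzyyy[y]y__   (q0,y)→(q1,z,0)
state=q1 head=5 tape=zzyyy[z]y__   (q1,z)→(q0,y,+1)
state=q0 head=6 tape=zzyyyy[y]__   (q0,y)→(q1,z,0)
state=q1 head=6 tape=zzyyyy[z]__   (q1,z)→(q0,y,+1)
state=q0 head=7 tape=zzyyyyy[_]_   (q0,_)→(q2,y,0)
state=q2 head=7 tape=zzyyyyy[y]_   (q2,y)→(q2,_,+1)
state=q2 head=8 tape=zzyyyyy_[_]
The non-blank tape span at halt is zzyyyyy.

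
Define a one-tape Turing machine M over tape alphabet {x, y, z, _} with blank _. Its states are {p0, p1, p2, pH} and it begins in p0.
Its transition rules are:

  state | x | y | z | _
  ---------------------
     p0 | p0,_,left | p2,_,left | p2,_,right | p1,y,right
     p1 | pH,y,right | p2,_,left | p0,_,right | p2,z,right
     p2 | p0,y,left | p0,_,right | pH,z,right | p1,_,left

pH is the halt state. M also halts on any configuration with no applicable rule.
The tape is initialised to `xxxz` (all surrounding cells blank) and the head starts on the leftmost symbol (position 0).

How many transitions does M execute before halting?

10

state=p0 head=0 tape=_[x]xxz_   (p0,x)→(p0,_,left)
state=p0 head=-1 tape=[_]_xxz_   (p0,_)→(p1,y,right)
state=p1 head=0 tape=y[_]xxz_   (p1,_)→(p2,z,right)
state=p2 head=1 tape=yz[x]xz_   (p2,x)→(p0,y,left)
state=p0 head=0 tape=y[z]yxz_   (p0,z)→(p2,_,right)
state=p2 head=1 tape=y_[y]xz_   (p2,y)→(p0,_,right)
state=p0 head=2 tape=y__[x]z_   (p0,x)→(p0,_,left)
state=p0 head=1 tape=y_[_]_z_   (p0,_)→(p1,y,right)
state=p1 head=2 tape=y_y[_]z_   (p1,_)→(p2,z,right)
state=p2 head=3 tape=y_yz[z]_   (p2,z)→(pH,z,right)
state=pH head=4 tape=y_yzz[_]
M halts after 10 transitions.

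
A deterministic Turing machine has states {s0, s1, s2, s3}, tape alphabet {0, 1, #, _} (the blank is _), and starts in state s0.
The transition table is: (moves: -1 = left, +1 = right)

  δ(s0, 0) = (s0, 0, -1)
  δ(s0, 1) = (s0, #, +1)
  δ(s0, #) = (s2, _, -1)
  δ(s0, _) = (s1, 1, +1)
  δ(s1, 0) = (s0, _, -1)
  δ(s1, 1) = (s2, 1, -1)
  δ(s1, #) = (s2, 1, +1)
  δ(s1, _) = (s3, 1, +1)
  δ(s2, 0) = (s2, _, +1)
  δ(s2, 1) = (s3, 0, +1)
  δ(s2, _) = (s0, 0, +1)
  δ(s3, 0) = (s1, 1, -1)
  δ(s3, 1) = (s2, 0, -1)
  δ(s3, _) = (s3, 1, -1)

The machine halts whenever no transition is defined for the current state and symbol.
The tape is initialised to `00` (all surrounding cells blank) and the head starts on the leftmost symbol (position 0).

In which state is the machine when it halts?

s2

s0 | _[0]0__   read 0 → write 0, move -1, go to s0
s0 | [_]00__   read _ → write 1, move +1, go to s1
s1 | 1[0]0__   read 0 → write _, move -1, go to s0
s0 | [1]_0__   read 1 → write #, move +1, go to s0
s0 | #[_]0__   read _ → write 1, move +1, go to s1
s1 | #1[0]__   read 0 → write _, move -1, go to s0
s0 | #[1]___   read 1 → write #, move +1, go to s0
s0 | ##[_]__   read _ → write 1, move +1, go to s1
s1 | ##1[_]_   read _ → write 1, move +1, go to s3
s3 | ##11[_]   read _ → write 1, move -1, go to s3
s3 | ##1[1]1   read 1 → write 0, move -1, go to s2
s2 | ##[1]01   read 1 → write 0, move +1, go to s3
s3 | ##0[0]1   read 0 → write 1, move -1, go to s1
s1 | ##[0]11   read 0 → write _, move -1, go to s0
s0 | #[#]_11   read # → write _, move -1, go to s2
s2 | [#]__11
No transition is defined for (s2, #); M halts in state s2.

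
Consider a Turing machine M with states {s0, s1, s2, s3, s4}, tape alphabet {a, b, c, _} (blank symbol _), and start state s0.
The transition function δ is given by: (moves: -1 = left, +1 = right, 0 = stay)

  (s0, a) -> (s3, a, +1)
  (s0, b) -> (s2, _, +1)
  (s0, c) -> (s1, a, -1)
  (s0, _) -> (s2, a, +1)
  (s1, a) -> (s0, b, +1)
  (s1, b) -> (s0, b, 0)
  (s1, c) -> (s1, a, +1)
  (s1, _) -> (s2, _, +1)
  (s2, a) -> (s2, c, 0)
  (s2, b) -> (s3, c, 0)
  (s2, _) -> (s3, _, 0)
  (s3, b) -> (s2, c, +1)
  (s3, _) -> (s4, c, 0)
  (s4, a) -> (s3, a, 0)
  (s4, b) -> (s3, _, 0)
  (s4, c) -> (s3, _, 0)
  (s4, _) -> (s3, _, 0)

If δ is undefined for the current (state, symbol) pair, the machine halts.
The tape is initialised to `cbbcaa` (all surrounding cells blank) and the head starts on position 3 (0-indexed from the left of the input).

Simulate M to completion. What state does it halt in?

state=s0 head=3 tape=cbb[c]aa   (s0,c)→(s1,a,-1)
state=s1 head=2 tape=cb[b]aaa   (s1,b)→(s0,b,0)
state=s0 head=2 tape=cb[b]aaa   (s0,b)→(s2,_,+1)
state=s2 head=3 tape=cb_[a]aa   (s2,a)→(s2,c,0)
state=s2 head=3 tape=cb_[c]aa
No transition is defined for (s2, c); M halts in state s2.

s2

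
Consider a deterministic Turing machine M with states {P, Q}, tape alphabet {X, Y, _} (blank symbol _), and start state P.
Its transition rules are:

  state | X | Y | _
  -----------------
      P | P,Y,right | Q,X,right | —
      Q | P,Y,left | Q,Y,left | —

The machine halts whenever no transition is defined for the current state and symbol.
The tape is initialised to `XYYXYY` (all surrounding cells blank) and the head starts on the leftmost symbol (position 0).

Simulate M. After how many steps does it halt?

state=P head=0 tape=_[X]YYXYY   (P,X)→(P,Y,right)
state=P head=1 tape=_Y[Y]YXYY   (P,Y)→(Q,X,right)
state=Q head=2 tape=_YX[Y]XYY   (Q,Y)→(Q,Y,left)
state=Q head=1 tape=_Y[X]YXYY   (Q,X)→(P,Y,left)
state=P head=0 tape=_[Y]YYXYY   (P,Y)→(Q,X,right)
state=Q head=1 tape=_X[Y]YXYY   (Q,Y)→(Q,Y,left)
state=Q head=0 tape=_[X]YYXYY   (Q,X)→(P,Y,left)
state=P head=-1 tape=[_]YYYXYY
M halts after 7 transitions.

7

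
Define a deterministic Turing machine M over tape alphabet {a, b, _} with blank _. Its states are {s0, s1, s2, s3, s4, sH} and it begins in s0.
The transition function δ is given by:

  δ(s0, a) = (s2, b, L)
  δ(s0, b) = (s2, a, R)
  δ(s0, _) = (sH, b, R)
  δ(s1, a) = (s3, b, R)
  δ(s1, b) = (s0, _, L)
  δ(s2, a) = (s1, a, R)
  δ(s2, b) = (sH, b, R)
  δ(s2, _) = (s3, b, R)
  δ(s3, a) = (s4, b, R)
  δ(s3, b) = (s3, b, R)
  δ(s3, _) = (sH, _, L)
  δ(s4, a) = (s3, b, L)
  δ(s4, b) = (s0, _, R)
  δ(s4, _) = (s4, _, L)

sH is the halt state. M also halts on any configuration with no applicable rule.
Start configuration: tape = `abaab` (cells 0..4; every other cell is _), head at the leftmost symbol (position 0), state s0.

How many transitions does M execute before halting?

10

s0 | _[a]baab_   read a → write b, move L, go to s2
s2 | [_]bbaab_   read _ → write b, move R, go to s3
s3 | b[b]baab_   read b → write b, move R, go to s3
s3 | bb[b]aab_   read b → write b, move R, go to s3
s3 | bbb[a]ab_   read a → write b, move R, go to s4
s4 | bbbb[a]b_   read a → write b, move L, go to s3
s3 | bbb[b]bb_   read b → write b, move R, go to s3
s3 | bbbb[b]b_   read b → write b, move R, go to s3
s3 | bbbbb[b]_   read b → write b, move R, go to s3
s3 | bbbbbb[_]   read _ → write _, move L, go to sH
sH | bbbbb[b]_
M halts after 10 transitions.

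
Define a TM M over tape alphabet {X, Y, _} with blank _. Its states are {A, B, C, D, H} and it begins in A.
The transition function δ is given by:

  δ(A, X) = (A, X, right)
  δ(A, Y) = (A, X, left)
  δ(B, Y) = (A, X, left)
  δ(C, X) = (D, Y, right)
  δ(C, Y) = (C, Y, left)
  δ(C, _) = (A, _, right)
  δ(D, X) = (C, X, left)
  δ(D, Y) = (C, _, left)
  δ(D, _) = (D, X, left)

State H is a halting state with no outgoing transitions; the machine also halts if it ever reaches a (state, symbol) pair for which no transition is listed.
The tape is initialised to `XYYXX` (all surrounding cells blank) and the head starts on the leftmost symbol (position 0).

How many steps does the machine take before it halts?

9

state=A head=0 tape=[X]YYXX_   (A,X)→(A,X,right)
state=A head=1 tape=X[Y]YXX_   (A,Y)→(A,X,left)
state=A head=0 tape=[X]XYXX_   (A,X)→(A,X,right)
state=A head=1 tape=X[X]YXX_   (A,X)→(A,X,right)
state=A head=2 tape=XX[Y]XX_   (A,Y)→(A,X,left)
state=A head=1 tape=X[X]XXX_   (A,X)→(A,X,right)
state=A head=2 tape=XX[X]XX_   (A,X)→(A,X,right)
state=A head=3 tape=XXX[X]X_   (A,X)→(A,X,right)
state=A head=4 tape=XXXX[X]_   (A,X)→(A,X,right)
state=A head=5 tape=XXXXX[_]
M halts after 9 transitions.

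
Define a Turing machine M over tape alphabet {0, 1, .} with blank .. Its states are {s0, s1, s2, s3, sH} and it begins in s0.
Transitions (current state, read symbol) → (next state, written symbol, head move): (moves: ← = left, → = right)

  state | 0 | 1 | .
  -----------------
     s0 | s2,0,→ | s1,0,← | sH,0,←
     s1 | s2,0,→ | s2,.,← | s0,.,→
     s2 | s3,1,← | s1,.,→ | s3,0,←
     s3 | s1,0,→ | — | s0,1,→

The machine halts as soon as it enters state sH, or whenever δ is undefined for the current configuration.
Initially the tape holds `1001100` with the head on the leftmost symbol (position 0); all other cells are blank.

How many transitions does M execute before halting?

state=s0 head=0 tape=...[1]001100   (s0,1)→(s1,0,←)
state=s1 head=-1 tape=..[.]0001100   (s1,.)→(s0,.,→)
state=s0 head=0 tape=...[0]001100   (s0,0)→(s2,0,→)
state=s2 head=1 tape=...0[0]01100   (s2,0)→(s3,1,←)
state=s3 head=0 tape=...[0]101100   (s3,0)→(s1,0,→)
state=s1 head=1 tape=...0[1]01100   (s1,1)→(s2,.,←)
state=s2 head=0 tape=...[0].01100   (s2,0)→(s3,1,←)
state=s3 head=-1 tape=..[.]1.01100   (s3,.)→(s0,1,→)
state=s0 head=0 tape=..1[1].01100   (s0,1)→(s1,0,←)
state=s1 head=-1 tape=..[1]0.01100   (s1,1)→(s2,.,←)
state=s2 head=-2 tape=.[.].0.01100   (s2,.)→(s3,0,←)
state=s3 head=-3 tape=[.]0.0.01100   (s3,.)→(s0,1,→)
state=s0 head=-2 tape=1[0].0.01100   (s0,0)→(s2,0,→)
state=s2 head=-1 tape=10[.]0.01100   (s2,.)→(s3,0,←)
state=s3 head=-2 tape=1[0]00.01100   (s3,0)→(s1,0,→)
state=s1 head=-1 tape=10[0]0.01100   (s1,0)→(s2,0,→)
state=s2 head=0 tape=100[0].01100   (s2,0)→(s3,1,←)
state=s3 head=-1 tape=10[0]1.01100   (s3,0)→(s1,0,→)
state=s1 head=0 tape=100[1].01100   (s1,1)→(s2,.,←)
state=s2 head=-1 tape=10[0]..01100   (s2,0)→(s3,1,←)
state=s3 head=-2 tape=1[0]1..01100   (s3,0)→(s1,0,→)
state=s1 head=-1 tape=10[1]..01100   (s1,1)→(s2,.,←)
state=s2 head=-2 tape=1[0]...01100   (s2,0)→(s3,1,←)
state=s3 head=-3 tape=[1]1...01100
M halts after 23 transitions.

23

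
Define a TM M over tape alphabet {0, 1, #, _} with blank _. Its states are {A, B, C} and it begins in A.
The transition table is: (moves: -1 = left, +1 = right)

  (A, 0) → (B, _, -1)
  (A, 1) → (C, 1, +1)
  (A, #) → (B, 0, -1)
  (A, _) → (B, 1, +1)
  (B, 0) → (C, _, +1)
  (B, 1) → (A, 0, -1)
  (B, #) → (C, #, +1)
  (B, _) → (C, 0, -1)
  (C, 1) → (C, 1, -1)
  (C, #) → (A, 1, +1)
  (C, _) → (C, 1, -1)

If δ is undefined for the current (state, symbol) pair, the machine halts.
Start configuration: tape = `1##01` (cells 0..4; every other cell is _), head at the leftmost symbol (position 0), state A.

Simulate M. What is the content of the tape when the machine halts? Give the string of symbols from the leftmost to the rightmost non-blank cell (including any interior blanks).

state=A head=0 tape=[1]##01   (A,1)→(C,1,+1)
state=C head=1 tape=1[#]#01   (C,#)→(A,1,+1)
state=A head=2 tape=11[#]01   (A,#)→(B,0,-1)
state=B head=1 tape=1[1]001   (B,1)→(A,0,-1)
state=A head=0 tape=[1]0001   (A,1)→(C,1,+1)
state=C head=1 tape=1[0]001
The non-blank tape span at halt is 10001.

10001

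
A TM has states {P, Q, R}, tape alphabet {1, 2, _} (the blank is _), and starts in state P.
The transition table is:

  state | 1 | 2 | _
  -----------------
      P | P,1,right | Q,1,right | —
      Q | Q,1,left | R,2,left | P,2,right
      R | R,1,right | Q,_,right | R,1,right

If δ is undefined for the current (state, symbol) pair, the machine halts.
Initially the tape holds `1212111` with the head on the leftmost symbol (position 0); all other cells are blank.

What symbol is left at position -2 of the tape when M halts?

P | __[1]212111_   read 1 → write 1, move right, go to P
P | __1[2]12111_   read 2 → write 1, move right, go to Q
Q | __11[1]2111_   read 1 → write 1, move left, go to Q
Q | __1[1]12111_   read 1 → write 1, move left, go to Q
Q | __[1]112111_   read 1 → write 1, move left, go to Q
Q | _[_]1112111_   read _ → write 2, move right, go to P
P | _2[1]112111_   read 1 → write 1, move right, go to P
P | _21[1]12111_   read 1 → write 1, move right, go to P
P | _211[1]2111_   read 1 → write 1, move right, go to P
P | _2111[2]111_   read 2 → write 1, move right, go to Q
Q | _21111[1]11_   read 1 → write 1, move left, go to Q
Q | _2111[1]111_   read 1 → write 1, move left, go to Q
Q | _211[1]1111_   read 1 → write 1, move left, go to Q
Q | _21[1]11111_   read 1 → write 1, move left, go to Q
Q | _2[1]111111_   read 1 → write 1, move left, go to Q
Q | _[2]1111111_   read 2 → write 2, move left, go to R
R | [_]21111111_   read _ → write 1, move right, go to R
R | 1[2]1111111_   read 2 → write _, move right, go to Q
Q | 1_[1]111111_   read 1 → write 1, move left, go to Q
Q | 1[_]1111111_   read _ → write 2, move right, go to P
P | 12[1]111111_   read 1 → write 1, move right, go to P
P | 121[1]11111_   read 1 → write 1, move right, go to P
P | 1211[1]1111_   read 1 → write 1, move right, go to P
P | 12111[1]111_   read 1 → write 1, move right, go to P
P | 121111[1]11_   read 1 → write 1, move right, go to P
P | 1211111[1]1_   read 1 → write 1, move right, go to P
P | 12111111[1]_   read 1 → write 1, move right, go to P
P | 121111111[_]
Cell -2 holds 1 when M halts.

1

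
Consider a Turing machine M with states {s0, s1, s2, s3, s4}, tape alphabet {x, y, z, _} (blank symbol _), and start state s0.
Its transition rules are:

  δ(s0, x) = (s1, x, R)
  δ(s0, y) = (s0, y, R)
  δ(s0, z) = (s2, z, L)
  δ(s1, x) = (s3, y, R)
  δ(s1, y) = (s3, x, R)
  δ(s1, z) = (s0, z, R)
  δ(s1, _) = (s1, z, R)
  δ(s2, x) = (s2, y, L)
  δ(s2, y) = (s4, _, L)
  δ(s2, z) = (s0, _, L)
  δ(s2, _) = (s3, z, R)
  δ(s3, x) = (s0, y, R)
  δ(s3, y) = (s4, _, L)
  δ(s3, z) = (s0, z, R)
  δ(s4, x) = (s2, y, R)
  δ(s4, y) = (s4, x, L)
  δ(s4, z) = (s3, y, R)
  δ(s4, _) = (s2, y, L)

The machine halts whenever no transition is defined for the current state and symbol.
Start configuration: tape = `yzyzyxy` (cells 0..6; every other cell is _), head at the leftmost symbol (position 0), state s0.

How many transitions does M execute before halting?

7

state=s0 head=0 tape=__[y]zyzyxy   (s0,y)→(s0,y,R)
state=s0 head=1 tape=__y[z]yzyxy   (s0,z)→(s2,z,L)
state=s2 head=0 tape=__[y]zyzyxy   (s2,y)→(s4,_,L)
state=s4 head=-1 tape=_[_]_zyzyxy   (s4,_)→(s2,y,L)
state=s2 head=-2 tape=[_]y_zyzyxy   (s2,_)→(s3,z,R)
state=s3 head=-1 tape=z[y]_zyzyxy   (s3,y)→(s4,_,L)
state=s4 head=-2 tape=[z]__zyzyxy   (s4,z)→(s3,y,R)
state=s3 head=-1 tape=y[_]_zyzyxy
M halts after 7 transitions.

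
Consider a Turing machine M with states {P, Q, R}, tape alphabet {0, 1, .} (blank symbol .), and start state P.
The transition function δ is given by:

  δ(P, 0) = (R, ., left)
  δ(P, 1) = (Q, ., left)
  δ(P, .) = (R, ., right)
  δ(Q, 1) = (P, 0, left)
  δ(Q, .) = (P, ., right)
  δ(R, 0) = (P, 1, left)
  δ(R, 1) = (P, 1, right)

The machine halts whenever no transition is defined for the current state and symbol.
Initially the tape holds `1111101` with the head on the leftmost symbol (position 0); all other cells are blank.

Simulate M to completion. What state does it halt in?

P | .[1]111101.   read 1 → write ., move left, go to Q
Q | [.].111101.   read . → write ., move right, go to P
P | .[.]111101.   read . → write ., move right, go to R
R | ..[1]11101.   read 1 → write 1, move right, go to P
P | ..1[1]1101.   read 1 → write ., move left, go to Q
Q | ..[1].1101.   read 1 → write 0, move left, go to P
P | .[.]0.1101.   read . → write ., move right, go to R
R | ..[0].1101.   read 0 → write 1, move left, go to P
P | .[.]1.1101.   read . → write ., move right, go to R
R | ..[1].1101.   read 1 → write 1, move right, go to P
P | ..1[.]1101.   read . → write ., move right, go to R
R | ..1.[1]101.   read 1 → write 1, move right, go to P
P | ..1.1[1]01.   read 1 → write ., move left, go to Q
Q | ..1.[1].01.   read 1 → write 0, move left, go to P
P | ..1[.]0.01.   read . → write ., move right, go to R
R | ..1.[0].01.   read 0 → write 1, move left, go to P
P | ..1[.]1.01.   read . → write ., move right, go to R
R | ..1.[1].01.   read 1 → write 1, move right, go to P
P | ..1.1[.]01.   read . → write ., move right, go to R
R | ..1.1.[0]1.   read 0 → write 1, move left, go to P
P | ..1.1[.]11.   read . → write ., move right, go to R
R | ..1.1.[1]1.   read 1 → write 1, move right, go to P
P | ..1.1.1[1].   read 1 → write ., move left, go to Q
Q | ..1.1.[1]..   read 1 → write 0, move left, go to P
P | ..1.1[.]0..   read . → write ., move right, go to R
R | ..1.1.[0]..   read 0 → write 1, move left, go to P
P | ..1.1[.]1..   read . → write ., move right, go to R
R | ..1.1.[1]..   read 1 → write 1, move right, go to P
P | ..1.1.1[.].   read . → write ., move right, go to R
R | ..1.1.1.[.]
No transition is defined for (R, .); M halts in state R.

R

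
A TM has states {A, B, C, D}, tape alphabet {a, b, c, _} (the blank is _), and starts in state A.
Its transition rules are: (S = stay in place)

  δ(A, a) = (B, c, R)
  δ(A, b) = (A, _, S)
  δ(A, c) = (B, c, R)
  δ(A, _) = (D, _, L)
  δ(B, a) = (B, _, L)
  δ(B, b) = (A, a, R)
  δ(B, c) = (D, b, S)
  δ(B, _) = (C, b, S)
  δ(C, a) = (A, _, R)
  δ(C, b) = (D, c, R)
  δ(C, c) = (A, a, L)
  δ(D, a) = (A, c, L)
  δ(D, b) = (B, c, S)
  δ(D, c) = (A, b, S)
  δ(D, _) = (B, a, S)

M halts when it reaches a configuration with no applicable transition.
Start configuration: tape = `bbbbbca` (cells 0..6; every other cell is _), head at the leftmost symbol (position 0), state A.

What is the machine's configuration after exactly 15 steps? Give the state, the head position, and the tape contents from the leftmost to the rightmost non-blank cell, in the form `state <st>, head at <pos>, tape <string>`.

state D, head at -2, tape b__bbbbca

A | __[b]bbbbca   read b → write _, move S, go to A
A | __[_]bbbbca   read _ → write _, move L, go to D
D | _[_]_bbbbca   read _ → write a, move S, go to B
B | _[a]_bbbbca   read a → write _, move L, go to B
B | [_]__bbbbca   read _ → write b, move S, go to C
C | [b]__bbbbca   read b → write c, move R, go to D
D | c[_]_bbbbca   read _ → write a, move S, go to B
B | c[a]_bbbbca   read a → write _, move L, go to B
B | [c]__bbbbca   read c → write b, move S, go to D
D | [b]__bbbbca   read b → write c, move S, go to B
B | [c]__bbbbca   read c → write b, move S, go to D
D | [b]__bbbbca   read b → write c, move S, go to B
B | [c]__bbbbca   read c → write b, move S, go to D
D | [b]__bbbbca   read b → write c, move S, go to B
B | [c]__bbbbca   read c → write b, move S, go to D
D | [b]__bbbbca
After 15 steps: state D, head at -2, tape b__bbbbca.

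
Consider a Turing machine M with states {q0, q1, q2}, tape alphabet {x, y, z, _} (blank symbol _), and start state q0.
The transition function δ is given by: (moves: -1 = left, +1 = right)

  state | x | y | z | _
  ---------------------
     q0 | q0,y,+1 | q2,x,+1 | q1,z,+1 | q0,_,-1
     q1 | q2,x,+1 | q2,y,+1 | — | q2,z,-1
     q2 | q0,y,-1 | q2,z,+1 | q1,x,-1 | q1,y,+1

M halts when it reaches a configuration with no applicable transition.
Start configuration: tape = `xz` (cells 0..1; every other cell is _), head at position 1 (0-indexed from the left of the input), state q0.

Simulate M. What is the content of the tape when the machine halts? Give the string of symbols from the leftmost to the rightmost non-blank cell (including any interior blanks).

yyxzx

state=q0 head=1 tape=x[z]___   (q0,z)→(q1,z,+1)
state=q1 head=2 tape=xz[_]__   (q1,_)→(q2,z,-1)
state=q2 head=1 tape=x[z]z__   (q2,z)→(q1,x,-1)
state=q1 head=0 tape=[x]xz__   (q1,x)→(q2,x,+1)
state=q2 head=1 tape=x[x]z__   (q2,x)→(q0,y,-1)
state=q0 head=0 tape=[x]yz__   (q0,x)→(q0,y,+1)
state=q0 head=1 tape=y[y]z__   (q0,y)→(q2,x,+1)
state=q2 head=2 tape=yx[z]__   (q2,z)→(q1,x,-1)
state=q1 head=1 tape=y[x]x__   (q1,x)→(q2,x,+1)
state=q2 head=2 tape=yx[x]__   (q2,x)→(q0,y,-1)
state=q0 head=1 tape=y[x]y__   (q0,x)→(q0,y,+1)
state=q0 head=2 tape=yy[y]__   (q0,y)→(q2,x,+1)
state=q2 head=3 tape=yyx[_]_   (q2,_)→(q1,y,+1)
state=q1 head=4 tape=yyxy[_]   (q1,_)→(q2,z,-1)
state=q2 head=3 tape=yyx[y]z   (q2,y)→(q2,z,+1)
state=q2 head=4 tape=yyxz[z]   (q2,z)→(q1,x,-1)
state=q1 head=3 tape=yyx[z]x
The non-blank tape span at halt is yyxzx.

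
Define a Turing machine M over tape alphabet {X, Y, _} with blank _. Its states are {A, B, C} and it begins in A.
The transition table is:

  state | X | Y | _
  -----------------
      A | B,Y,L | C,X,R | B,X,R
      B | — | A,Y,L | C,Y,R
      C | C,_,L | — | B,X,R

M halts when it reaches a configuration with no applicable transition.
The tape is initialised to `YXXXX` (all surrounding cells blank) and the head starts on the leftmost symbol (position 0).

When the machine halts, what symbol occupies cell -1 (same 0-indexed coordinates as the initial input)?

state=A head=0 tape=_[Y]XXXX   (A,Y)→(C,X,R)
state=C head=1 tape=_X[X]XXX   (C,X)→(C,_,L)
state=C head=0 tape=_[X]_XXX   (C,X)→(C,_,L)
state=C head=-1 tape=[_]__XXX   (C,_)→(B,X,R)
state=B head=0 tape=X[_]_XXX   (B,_)→(C,Y,R)
state=C head=1 tape=XY[_]XXX   (C,_)→(B,X,R)
state=B head=2 tape=XYX[X]XX
Cell -1 holds X when M halts.

X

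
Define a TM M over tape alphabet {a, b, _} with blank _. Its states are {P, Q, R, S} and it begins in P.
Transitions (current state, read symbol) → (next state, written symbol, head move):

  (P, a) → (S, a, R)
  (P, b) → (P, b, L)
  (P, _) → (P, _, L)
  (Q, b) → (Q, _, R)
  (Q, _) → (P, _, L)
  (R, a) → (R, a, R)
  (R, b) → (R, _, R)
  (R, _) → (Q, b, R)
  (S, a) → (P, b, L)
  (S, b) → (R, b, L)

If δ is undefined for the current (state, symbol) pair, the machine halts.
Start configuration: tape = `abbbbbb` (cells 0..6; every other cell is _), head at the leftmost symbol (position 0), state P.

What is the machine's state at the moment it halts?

state=P head=0 tape=[a]bbbbbb__   (P,a)→(S,a,R)
state=S head=1 tape=a[b]bbbbb__   (S,b)→(R,b,L)
state=R head=0 tape=[a]bbbbbb__   (R,a)→(R,a,R)
state=R head=1 tape=a[b]bbbbb__   (R,b)→(R,_,R)
state=R head=2 tape=a_[b]bbbb__   (R,b)→(R,_,R)
state=R head=3 tape=a__[b]bbb__   (R,b)→(R,_,R)
state=R head=4 tape=a___[b]bb__   (R,b)→(R,_,R)
state=R head=5 tape=a____[b]b__   (R,b)→(R,_,R)
state=R head=6 tape=a_____[b]__   (R,b)→(R,_,R)
state=R head=7 tape=a______[_]_   (R,_)→(Q,b,R)
state=Q head=8 tape=a______b[_]   (Q,_)→(P,_,L)
state=P head=7 tape=a______[b]_   (P,b)→(P,b,L)
state=P head=6 tape=a_____[_]b_   (P,_)→(P,_,L)
state=P head=5 tape=a____[_]_b_   (P,_)→(P,_,L)
state=P head=4 tape=a___[_]__b_   (P,_)→(P,_,L)
state=P head=3 tape=a__[_]___b_   (P,_)→(P,_,L)
state=P head=2 tape=a_[_]____b_   (P,_)→(P,_,L)
state=P head=1 tape=a[_]_____b_   (P,_)→(P,_,L)
state=P head=0 tape=[a]______b_   (P,a)→(S,a,R)
state=S head=1 tape=a[_]_____b_
No transition is defined for (S, _); M halts in state S.

S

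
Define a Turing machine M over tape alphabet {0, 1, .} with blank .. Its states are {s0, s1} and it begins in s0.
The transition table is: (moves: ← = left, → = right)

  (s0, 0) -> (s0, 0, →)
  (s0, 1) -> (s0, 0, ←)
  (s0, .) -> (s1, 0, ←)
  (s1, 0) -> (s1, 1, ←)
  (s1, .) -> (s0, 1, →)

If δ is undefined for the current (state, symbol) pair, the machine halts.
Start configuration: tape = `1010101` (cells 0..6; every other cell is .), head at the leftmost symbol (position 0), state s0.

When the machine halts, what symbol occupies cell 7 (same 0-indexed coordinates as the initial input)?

s0 | ..[1]010101.   read 1 → write 0, move ←, go to s0
s0 | .[.]0010101.   read . → write 0, move ←, go to s1
s1 | [.]00010101.   read . → write 1, move →, go to s0
s0 | 1[0]0010101.   read 0 → write 0, move →, go to s0
s0 | 10[0]010101.   read 0 → write 0, move →, go to s0
s0 | 100[0]10101.   read 0 → write 0, move →, go to s0
s0 | 1000[1]0101.   read 1 → write 0, move ←, go to s0
s0 | 100[0]00101.   read 0 → write 0, move →, go to s0
s0 | 1000[0]0101.   read 0 → write 0, move →, go to s0
s0 | 10000[0]101.   read 0 → write 0, move →, go to s0
s0 | 100000[1]01.   read 1 → write 0, move ←, go to s0
s0 | 10000[0]001.   read 0 → write 0, move →, go to s0
s0 | 100000[0]01.   read 0 → write 0, move →, go to s0
s0 | 1000000[0]1.   read 0 → write 0, move →, go to s0
s0 | 10000000[1].   read 1 → write 0, move ←, go to s0
s0 | 1000000[0]0.   read 0 → write 0, move →, go to s0
s0 | 10000000[0].   read 0 → write 0, move →, go to s0
s0 | 100000000[.]   read . → write 0, move ←, go to s1
s1 | 10000000[0]0   read 0 → write 1, move ←, go to s1
s1 | 1000000[0]10   read 0 → write 1, move ←, go to s1
s1 | 100000[0]110   read 0 → write 1, move ←, go to s1
s1 | 10000[0]1110   read 0 → write 1, move ←, go to s1
s1 | 1000[0]11110   read 0 → write 1, move ←, go to s1
s1 | 100[0]111110   read 0 → write 1, move ←, go to s1
s1 | 10[0]1111110   read 0 → write 1, move ←, go to s1
s1 | 1[0]11111110   read 0 → write 1, move ←, go to s1
s1 | [1]111111110
Cell 7 holds 0 when M halts.

0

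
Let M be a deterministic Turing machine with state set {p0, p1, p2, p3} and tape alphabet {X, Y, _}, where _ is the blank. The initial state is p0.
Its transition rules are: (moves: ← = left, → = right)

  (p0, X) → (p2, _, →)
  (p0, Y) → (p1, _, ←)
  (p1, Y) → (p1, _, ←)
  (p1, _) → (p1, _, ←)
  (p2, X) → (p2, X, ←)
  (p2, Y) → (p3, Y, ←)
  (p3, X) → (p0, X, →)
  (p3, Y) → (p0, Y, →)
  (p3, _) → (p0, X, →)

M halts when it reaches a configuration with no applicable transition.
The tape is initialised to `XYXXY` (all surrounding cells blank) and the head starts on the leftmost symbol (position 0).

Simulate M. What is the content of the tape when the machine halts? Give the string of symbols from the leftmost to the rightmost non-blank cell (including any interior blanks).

X_XXY

p0 | [X]YXXY   read X → write _, move →, go to p2
p2 | _[Y]XXY   read Y → write Y, move ←, go to p3
p3 | [_]YXXY   read _ → write X, move →, go to p0
p0 | X[Y]XXY   read Y → write _, move ←, go to p1
p1 | [X]_XXY
The non-blank tape span at halt is X_XXY.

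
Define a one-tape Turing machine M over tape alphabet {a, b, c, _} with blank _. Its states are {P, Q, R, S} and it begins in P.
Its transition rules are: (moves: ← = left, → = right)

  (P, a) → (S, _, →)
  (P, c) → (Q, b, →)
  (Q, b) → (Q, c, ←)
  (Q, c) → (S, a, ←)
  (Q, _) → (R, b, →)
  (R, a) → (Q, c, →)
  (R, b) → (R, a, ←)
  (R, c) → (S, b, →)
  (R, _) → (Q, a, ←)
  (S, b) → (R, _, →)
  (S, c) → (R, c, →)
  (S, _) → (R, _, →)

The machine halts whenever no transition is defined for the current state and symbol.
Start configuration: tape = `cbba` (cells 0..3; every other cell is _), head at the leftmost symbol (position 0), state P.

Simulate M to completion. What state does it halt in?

state=P head=0 tape=_[c]bba   (P,c)→(Q,b,→)
state=Q head=1 tape=_b[b]ba   (Q,b)→(Q,c,←)
state=Q head=0 tape=_[b]cba   (Q,b)→(Q,c,←)
state=Q head=-1 tape=[_]ccba   (Q,_)→(R,b,→)
state=R head=0 tape=b[c]cba   (R,c)→(S,b,→)
state=S head=1 tape=bb[c]ba   (S,c)→(R,c,→)
state=R head=2 tape=bbc[b]a   (R,b)→(R,a,←)
state=R head=1 tape=bb[c]aa   (R,c)→(S,b,→)
state=S head=2 tape=bbb[a]a
No transition is defined for (S, a); M halts in state S.

S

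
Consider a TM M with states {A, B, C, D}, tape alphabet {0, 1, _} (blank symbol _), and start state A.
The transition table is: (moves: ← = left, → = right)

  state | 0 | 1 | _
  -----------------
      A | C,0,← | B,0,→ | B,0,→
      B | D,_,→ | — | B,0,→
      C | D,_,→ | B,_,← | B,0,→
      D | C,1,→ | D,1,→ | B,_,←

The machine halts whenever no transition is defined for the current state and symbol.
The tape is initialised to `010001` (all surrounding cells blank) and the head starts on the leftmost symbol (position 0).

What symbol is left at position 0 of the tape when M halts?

_

A | _[0]10001   read 0 → write 0, move ←, go to C
C | [_]010001   read _ → write 0, move →, go to B
B | 0[0]10001   read 0 → write _, move →, go to D
D | 0_[1]0001   read 1 → write 1, move →, go to D
D | 0_1[0]001   read 0 → write 1, move →, go to C
C | 0_11[0]01   read 0 → write _, move →, go to D
D | 0_11_[0]1   read 0 → write 1, move →, go to C
C | 0_11_1[1]   read 1 → write _, move ←, go to B
B | 0_11_[1]_
Cell 0 holds _ when M halts.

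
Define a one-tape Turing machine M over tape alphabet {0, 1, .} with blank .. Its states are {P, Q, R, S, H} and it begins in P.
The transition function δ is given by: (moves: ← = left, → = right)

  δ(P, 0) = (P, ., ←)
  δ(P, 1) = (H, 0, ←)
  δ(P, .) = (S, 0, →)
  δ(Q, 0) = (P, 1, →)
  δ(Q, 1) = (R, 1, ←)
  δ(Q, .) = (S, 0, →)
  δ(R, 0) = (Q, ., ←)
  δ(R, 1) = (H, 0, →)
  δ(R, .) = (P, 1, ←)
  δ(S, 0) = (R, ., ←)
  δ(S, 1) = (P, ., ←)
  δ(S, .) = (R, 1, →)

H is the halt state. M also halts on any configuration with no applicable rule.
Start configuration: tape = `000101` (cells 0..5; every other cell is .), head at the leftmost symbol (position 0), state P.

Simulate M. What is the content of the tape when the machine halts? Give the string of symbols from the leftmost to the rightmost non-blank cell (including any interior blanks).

010.0101

state=P head=0 tape=..[0]00101   (P,0)→(P,.,←)
state=P head=-1 tape=.[.].00101   (P,.)→(S,0,→)
state=S head=0 tape=.0[.]00101   (S,.)→(R,1,→)
state=R head=1 tape=.01[0]0101   (R,0)→(Q,.,←)
state=Q head=0 tape=.0[1].0101   (Q,1)→(R,1,←)
state=R head=-1 tape=.[0]1.0101   (R,0)→(Q,.,←)
state=Q head=-2 tape=[.].1.0101   (Q,.)→(S,0,→)
state=S head=-1 tape=0[.]1.0101   (S,.)→(R,1,→)
state=R head=0 tape=01[1].0101   (R,1)→(H,0,→)
state=H head=1 tape=010[.]0101
The non-blank tape span at halt is 010.0101.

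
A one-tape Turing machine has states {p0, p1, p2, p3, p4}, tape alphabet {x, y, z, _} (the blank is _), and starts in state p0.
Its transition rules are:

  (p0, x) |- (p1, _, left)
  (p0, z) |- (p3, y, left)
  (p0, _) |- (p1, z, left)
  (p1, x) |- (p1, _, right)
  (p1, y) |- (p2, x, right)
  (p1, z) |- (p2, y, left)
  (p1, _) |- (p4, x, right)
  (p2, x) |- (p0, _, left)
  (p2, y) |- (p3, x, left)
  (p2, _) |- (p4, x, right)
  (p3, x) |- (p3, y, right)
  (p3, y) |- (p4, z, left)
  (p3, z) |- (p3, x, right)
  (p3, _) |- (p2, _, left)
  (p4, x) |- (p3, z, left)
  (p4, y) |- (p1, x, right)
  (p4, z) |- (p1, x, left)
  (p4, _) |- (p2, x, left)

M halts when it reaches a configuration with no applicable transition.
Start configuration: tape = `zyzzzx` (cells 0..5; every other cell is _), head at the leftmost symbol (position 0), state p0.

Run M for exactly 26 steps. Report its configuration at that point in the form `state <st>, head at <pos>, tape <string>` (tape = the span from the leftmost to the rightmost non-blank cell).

state p4, head at 0, tape yxxxxzzzzx

p0 | ____[z]yzzzx   read z → write y, move left, go to p3
p3 | ___[_]yyzzzx   read _ → write _, move left, go to p2
p2 | __[_]_yyzzzx   read _ → write x, move right, go to p4
p4 | __x[_]yyzzzx   read _ → write x, move left, go to p2
p2 | __[x]xyyzzzx   read x → write _, move left, go to p0
p0 | _[_]_xyyzzzx   read _ → write z, move left, go to p1
p1 | [_]z_xyyzzzx   read _ → write x, move right, go to p4
p4 | x[z]_xyyzzzx   read z → write x, move left, go to p1
p1 | [x]x_xyyzzzx   read x → write _, move right, go to p1
p1 | _[x]_xyyzzzx   read x → write _, move right, go to p1
p1 | __[_]xyyzzzx   read _ → write x, move right, go to p4
p4 | __x[x]yyzzzx   read x → write z, move left, go to p3
p3 | __[x]zyyzzzx   read x → write y, move right, go to p3
p3 | __y[z]yyzzzx   read z → write x, move right, go to p3
p3 | __yx[y]yzzzx   read y → write z, move left, go to p4
p4 | __y[x]zyzzzx   read x → write z, move left, go to p3
p3 | __[y]zzyzzzx   read y → write z, move left, go to p4
p4 | _[_]zzzyzzzx   read _ → write x, move left, go to p2
p2 | [_]xzzzyzzzx   read _ → write x, move right, go to p4
p4 | x[x]zzzyzzzx   read x → write z, move left, go to p3
p3 | [x]zzzzyzzzx   read x → write y, move right, go to p3
p3 | y[z]zzzyzzzx   read z → write x, move right, go to p3
p3 | yx[z]zzyzzzx   read z → write x, move right, go to p3
p3 | yxx[z]zyzzzx   read z → write x, move right, go to p3
p3 | yxxx[z]yzzzx   read z → write x, move right, go to p3
p3 | yxxxx[y]zzzx   read y → write z, move left, go to p4
p4 | yxxx[x]zzzzx
After 26 steps: state p4, head at 0, tape yxxxxzzzzx.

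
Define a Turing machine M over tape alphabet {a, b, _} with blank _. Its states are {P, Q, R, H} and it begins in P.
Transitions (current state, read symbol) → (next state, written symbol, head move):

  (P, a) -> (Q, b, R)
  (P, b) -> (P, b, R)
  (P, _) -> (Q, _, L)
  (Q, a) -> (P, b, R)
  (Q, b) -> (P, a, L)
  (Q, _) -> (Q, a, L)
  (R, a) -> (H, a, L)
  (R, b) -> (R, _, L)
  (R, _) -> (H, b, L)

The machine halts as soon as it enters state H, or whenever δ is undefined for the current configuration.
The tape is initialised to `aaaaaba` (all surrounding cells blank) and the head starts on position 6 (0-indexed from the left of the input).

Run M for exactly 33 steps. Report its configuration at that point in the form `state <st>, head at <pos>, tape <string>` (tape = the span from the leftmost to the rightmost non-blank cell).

state P, head at 11, tape aaaaabbbbbb

P | aaaaab[a]_____   read a → write b, move R, go to Q
Q | aaaaabb[_]____   read _ → write a, move L, go to Q
Q | aaaaab[b]a____   read b → write a, move L, go to P
P | aaaaa[b]aa____   read b → write b, move R, go to P
P | aaaaab[a]a____   read a → write b, move R, go to Q
Q | aaaaabb[a]____   read a → write b, move R, go to P
P | aaaaabbb[_]___   read _ → write _, move L, go to Q
Q | aaaaabb[b]____   read b → write a, move L, go to P
P | aaaaab[b]a____   read b → write b, move R, go to P
P | aaaaabb[a]____   read a → write b, move R, go to Q
Q | aaaaabbb[_]___   read _ → write a, move L, go to Q
Q | aaaaabb[b]a___   read b → write a, move L, go to P
P | aaaaab[b]aa___   read b → write b, move R, go to P
P | aaaaabb[a]a___   read a → write b, move R, go to Q
Q | aaaaabbb[a]___   read a → write b, move R, go to P
P | aaaaabbbb[_]__   read _ → write _, move L, go to Q
Q | aaaaabbb[b]___   read b → write a, move L, go to P
P | aaaaabb[b]a___   read b → write b, move R, go to P
P | aaaaabbb[a]___   read a → write b, move R, go to Q
Q | aaaaabbbb[_]__   read _ → write a, move L, go to Q
Q | aaaaabbb[b]a__   read b → write a, move L, go to P
P | aaaaabb[b]aa__   read b → write b, move R, go to P
P | aaaaabbb[a]a__   read a → write b, move R, go to Q
Q | aaaaabbbb[a]__   read a → write b, move R, go to P
P | aaaaabbbbb[_]_   read _ → write _, move L, go to Q
Q | aaaaabbbb[b]__   read b → write a, move L, go to P
P | aaaaabbb[b]a__   read b → write b, move R, go to P
P | aaaaabbbb[a]__   read a → write b, move R, go to Q
Q | aaaaabbbbb[_]_   read _ → write a, move L, go to Q
Q | aaaaabbbb[b]a_   read b → write a, move L, go to P
P | aaaaabbb[b]aa_   read b → write b, move R, go to P
P | aaaaabbbb[a]a_   read a → write b, move R, go to Q
Q | aaaaabbbbb[a]_   read a → write b, move R, go to P
P | aaaaabbbbbb[_]
After 33 steps: state P, head at 11, tape aaaaabbbbbb.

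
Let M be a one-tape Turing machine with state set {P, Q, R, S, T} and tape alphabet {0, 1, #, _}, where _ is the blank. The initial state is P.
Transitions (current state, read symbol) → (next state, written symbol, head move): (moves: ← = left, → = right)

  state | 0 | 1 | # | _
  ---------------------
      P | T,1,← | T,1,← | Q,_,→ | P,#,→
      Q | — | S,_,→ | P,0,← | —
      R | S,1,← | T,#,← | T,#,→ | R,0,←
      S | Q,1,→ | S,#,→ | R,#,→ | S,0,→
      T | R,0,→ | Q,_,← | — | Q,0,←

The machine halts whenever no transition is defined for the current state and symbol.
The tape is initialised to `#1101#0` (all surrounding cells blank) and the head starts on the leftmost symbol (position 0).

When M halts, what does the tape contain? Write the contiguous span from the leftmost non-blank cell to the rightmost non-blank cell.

#1_##

state=P head=0 tape=[#]1101#0   (P,#)→(Q,_,→)
state=Q head=1 tape=_[1]101#0   (Q,1)→(S,_,→)
state=S head=2 tape=__[1]01#0   (S,1)→(S,#,→)
state=S head=3 tape=__#[0]1#0   (S,0)→(Q,1,→)
state=Q head=4 tape=__#1[1]#0   (Q,1)→(S,_,→)
state=S head=5 tape=__#1_[#]0   (S,#)→(R,#,→)
state=R head=6 tape=__#1_#[0]   (R,0)→(S,1,←)
state=S head=5 tape=__#1_[#]1   (S,#)→(R,#,→)
state=R head=6 tape=__#1_#[1]   (R,1)→(T,#,←)
state=T head=5 tape=__#1_[#]#
The non-blank tape span at halt is #1_##.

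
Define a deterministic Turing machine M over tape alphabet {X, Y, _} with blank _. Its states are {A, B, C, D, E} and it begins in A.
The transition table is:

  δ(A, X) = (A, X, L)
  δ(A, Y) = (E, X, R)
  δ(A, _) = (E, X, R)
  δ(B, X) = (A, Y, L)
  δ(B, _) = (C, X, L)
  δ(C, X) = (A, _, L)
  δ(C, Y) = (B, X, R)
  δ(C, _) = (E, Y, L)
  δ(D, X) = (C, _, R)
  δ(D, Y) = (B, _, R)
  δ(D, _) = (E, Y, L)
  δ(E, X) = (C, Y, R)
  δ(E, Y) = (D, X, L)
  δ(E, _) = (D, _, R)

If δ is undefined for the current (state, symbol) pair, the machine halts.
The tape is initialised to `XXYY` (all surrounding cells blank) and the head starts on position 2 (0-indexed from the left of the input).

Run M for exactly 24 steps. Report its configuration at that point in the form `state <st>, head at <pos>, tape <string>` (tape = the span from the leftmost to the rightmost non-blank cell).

A | XX[Y]Y____   read Y → write X, move R, go to E
E | XXX[Y]____   read Y → write X, move L, go to D
D | XX[X]X____   read X → write _, move R, go to C
C | XX_[X]____   read X → write _, move L, go to A
A | XX[_]_____   read _ → write X, move R, go to E
E | XXX[_]____   read _ → write _, move R, go to D
D | XXX_[_]___   read _ → write Y, move L, go to E
E | XXX[_]Y___   read _ → write _, move R, go to D
D | XXX_[Y]___   read Y → write _, move R, go to B
B | XXX__[_]__   read _ → write X, move L, go to C
C | XXX_[_]X__   read _ → write Y, move L, go to E
E | XXX[_]YX__   read _ → write _, move R, go to D
D | XXX_[Y]X__   read Y → write _, move R, go to B
B | XXX__[X]__   read X → write Y, move L, go to A
A | XXX_[_]Y__   read _ → write X, move R, go to E
E | XXX_X[Y]__   read Y → write X, move L, go to D
D | XXX_[X]X__   read X → write _, move R, go to C
C | XXX__[X]__   read X → write _, move L, go to A
A | XXX_[_]___   read _ → write X, move R, go to E
E | XXX_X[_]__   read _ → write _, move R, go to D
D | XXX_X_[_]_   read _ → write Y, move L, go to E
E | XXX_X[_]Y_   read _ → write _, move R, go to D
D | XXX_X_[Y]_   read Y → write _, move R, go to B
B | XXX_X__[_]   read _ → write X, move L, go to C
C | XXX_X_[_]X
After 24 steps: state C, head at 6, tape XXX_X__X.

state C, head at 6, tape XXX_X__X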